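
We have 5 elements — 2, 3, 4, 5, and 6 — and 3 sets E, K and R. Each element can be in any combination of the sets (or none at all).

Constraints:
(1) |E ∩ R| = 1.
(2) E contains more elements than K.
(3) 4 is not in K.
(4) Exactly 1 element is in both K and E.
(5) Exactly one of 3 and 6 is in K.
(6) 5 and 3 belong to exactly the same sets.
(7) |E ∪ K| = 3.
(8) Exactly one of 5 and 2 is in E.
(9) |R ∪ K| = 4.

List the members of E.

From (3): 4 ∉ K.
Suppose 2 ∉ E: no assignment then satisfies all the clues, so 2 ∈ E.

E = {2, 4, 6}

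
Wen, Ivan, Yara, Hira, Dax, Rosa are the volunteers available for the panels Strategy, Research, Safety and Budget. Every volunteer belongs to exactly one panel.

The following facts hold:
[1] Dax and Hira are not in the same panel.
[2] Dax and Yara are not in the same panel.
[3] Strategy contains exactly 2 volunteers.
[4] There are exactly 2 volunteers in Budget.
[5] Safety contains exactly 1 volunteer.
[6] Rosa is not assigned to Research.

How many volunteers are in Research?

1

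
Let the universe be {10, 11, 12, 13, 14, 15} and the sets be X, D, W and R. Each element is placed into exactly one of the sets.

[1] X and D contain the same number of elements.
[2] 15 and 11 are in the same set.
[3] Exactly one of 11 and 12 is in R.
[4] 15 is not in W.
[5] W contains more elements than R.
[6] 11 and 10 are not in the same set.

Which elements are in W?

W = {10, 12, 13, 14}

From (4): 15 ∉ W.
(2): 11 matches 15: 11 ∉ W.
Suppose 10 ∉ W: no assignment then satisfies all the clues, so 10 ∈ W.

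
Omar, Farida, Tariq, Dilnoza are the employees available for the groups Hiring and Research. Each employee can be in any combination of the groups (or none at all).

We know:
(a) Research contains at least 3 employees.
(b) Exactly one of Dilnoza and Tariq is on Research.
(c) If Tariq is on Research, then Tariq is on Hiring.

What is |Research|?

3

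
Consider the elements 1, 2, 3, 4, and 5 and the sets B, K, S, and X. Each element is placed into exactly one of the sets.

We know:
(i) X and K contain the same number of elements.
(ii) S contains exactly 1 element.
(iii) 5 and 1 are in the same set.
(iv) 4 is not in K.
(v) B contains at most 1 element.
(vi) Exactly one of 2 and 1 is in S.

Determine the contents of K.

K = {1, 5}

From (iv): 4 ∉ K.
Suppose 1 ∉ K: no assignment then satisfies all the clues, so 1 ∈ K.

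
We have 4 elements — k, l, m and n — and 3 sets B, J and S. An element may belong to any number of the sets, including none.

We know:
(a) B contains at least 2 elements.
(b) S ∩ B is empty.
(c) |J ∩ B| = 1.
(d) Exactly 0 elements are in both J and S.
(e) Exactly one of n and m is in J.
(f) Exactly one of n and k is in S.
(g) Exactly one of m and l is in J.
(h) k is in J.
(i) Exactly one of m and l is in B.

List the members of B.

B = {k, l}

From (h): k ∈ J.
Suppose k ∉ B: no assignment then satisfies all the clues, so k ∈ B.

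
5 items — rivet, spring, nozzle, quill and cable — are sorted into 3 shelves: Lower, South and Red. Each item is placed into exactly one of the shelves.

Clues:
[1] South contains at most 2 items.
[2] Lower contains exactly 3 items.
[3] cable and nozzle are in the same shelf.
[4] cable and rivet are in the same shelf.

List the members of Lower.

Lower = {cable, nozzle, rivet}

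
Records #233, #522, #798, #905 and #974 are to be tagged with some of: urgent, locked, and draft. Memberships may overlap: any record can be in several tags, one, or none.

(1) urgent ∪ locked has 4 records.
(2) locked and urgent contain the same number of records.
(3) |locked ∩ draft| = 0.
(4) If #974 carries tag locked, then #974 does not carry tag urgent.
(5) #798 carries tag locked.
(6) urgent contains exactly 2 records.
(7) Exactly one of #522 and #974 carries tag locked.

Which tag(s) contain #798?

From (5): #798 ∈ locked.
Suppose #798 ∈ urgent: no assignment then satisfies all the clues, so #798 ∉ urgent.

#798: locked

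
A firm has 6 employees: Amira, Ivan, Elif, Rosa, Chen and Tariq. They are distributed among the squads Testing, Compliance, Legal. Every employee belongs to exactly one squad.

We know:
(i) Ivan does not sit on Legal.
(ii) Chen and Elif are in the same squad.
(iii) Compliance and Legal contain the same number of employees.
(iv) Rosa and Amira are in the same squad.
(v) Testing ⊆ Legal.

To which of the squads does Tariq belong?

Tariq: Legal

From (i): Ivan ∉ Legal.
(v) contrapositive: Ivan ∉ Testing.
Only one squad left: Ivan ∈ Compliance.
Suppose Tariq ∈ Testing: no assignment then satisfies all the clues, so Tariq ∉ Testing.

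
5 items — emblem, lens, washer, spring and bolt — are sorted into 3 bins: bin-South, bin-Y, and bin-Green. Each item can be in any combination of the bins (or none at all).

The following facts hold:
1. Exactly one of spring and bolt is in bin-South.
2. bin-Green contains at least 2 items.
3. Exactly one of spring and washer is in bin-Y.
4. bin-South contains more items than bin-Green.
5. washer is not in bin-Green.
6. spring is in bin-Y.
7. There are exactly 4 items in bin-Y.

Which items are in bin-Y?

bin-Y = {bolt, emblem, lens, spring}

From (5): washer ∉ bin-Green.
From (6): spring ∈ bin-Y.
(3) (exactly one): washer ∉ bin-Y.
(7): only 4 candidates remain for bin-Y, so all are in.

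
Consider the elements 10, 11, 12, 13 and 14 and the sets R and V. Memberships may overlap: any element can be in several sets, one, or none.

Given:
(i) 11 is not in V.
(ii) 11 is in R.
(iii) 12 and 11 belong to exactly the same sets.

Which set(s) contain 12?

From (i): 11 ∉ V.
From (ii): 11 ∈ R.
(iii): 12 matches 11: 12 ∈ R.
(iii): 12 matches 11: 12 ∉ V.

12: R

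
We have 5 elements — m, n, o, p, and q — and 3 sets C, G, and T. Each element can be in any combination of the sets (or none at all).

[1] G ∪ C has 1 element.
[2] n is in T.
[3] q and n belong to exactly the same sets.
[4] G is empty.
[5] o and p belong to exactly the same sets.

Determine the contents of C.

C = {m}

From (2): n ∈ T.
(3): q matches n: q ∈ T.
(4): G already has 0, so the rest are out.
Suppose m ∉ C: no assignment then satisfies all the clues, so m ∈ C.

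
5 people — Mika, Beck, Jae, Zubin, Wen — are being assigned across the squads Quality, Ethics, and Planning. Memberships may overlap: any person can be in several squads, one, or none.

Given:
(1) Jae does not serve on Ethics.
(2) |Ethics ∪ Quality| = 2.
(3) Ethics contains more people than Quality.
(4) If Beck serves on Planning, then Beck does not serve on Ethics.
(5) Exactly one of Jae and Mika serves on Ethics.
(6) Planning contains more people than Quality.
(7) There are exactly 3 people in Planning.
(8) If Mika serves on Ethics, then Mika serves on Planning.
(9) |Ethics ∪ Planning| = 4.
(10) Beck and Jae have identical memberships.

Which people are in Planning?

Planning = {Beck, Jae, Mika}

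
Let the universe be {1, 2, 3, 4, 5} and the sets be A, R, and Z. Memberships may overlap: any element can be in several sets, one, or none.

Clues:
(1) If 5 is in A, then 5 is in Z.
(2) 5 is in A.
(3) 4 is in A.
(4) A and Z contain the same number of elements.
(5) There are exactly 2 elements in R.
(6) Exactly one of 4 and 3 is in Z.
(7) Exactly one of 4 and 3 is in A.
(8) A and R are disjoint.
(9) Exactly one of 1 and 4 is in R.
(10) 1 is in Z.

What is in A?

From (2): 5 ∈ A.
From (3): 4 ∈ A.
From (10): 1 ∈ Z.
(1): 5 ∈ Z.
(7) (exactly one): 3 ∉ A.
(8) (disjoint): 4 ∉ R.
(8) (disjoint): 5 ∉ R.
(9) (exactly one): 1 ∈ R.
(8) (disjoint): 1 ∉ A.
Suppose 2 ∉ A: no assignment then satisfies all the clues, so 2 ∈ A.

A = {2, 4, 5}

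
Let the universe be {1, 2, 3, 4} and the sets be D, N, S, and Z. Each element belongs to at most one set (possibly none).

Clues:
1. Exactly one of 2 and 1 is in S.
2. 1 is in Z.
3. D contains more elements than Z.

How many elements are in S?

1

From (2): 1 ∈ Z.
(1) (exactly one): 2 ∈ S.
Suppose 3 ∉ D: no assignment then satisfies all the clues, so 3 ∈ D.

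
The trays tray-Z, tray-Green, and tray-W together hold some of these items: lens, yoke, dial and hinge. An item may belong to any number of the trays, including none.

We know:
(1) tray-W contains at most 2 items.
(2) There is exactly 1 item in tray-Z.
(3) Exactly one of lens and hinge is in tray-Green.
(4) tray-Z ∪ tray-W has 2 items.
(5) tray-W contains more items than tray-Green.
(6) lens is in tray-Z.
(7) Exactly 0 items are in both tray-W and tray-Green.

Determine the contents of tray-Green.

From (6): lens ∈ tray-Z.
(2): tray-Z already has 1, so the rest are out.
Suppose lens ∈ tray-Green: no assignment then satisfies all the clues, so lens ∉ tray-Green.

tray-Green = {hinge}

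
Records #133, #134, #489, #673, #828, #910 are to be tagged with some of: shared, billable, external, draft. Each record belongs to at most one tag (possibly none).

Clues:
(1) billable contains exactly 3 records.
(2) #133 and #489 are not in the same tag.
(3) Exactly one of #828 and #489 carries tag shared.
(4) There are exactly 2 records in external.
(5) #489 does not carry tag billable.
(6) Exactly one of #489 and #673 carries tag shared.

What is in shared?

shared = {#489}

From (5): #489 ∉ billable.
Suppose #133 ∈ shared: no assignment then satisfies all the clues, so #133 ∉ shared.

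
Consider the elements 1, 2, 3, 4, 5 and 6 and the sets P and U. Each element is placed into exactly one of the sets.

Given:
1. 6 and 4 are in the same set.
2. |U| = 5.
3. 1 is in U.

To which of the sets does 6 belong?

From (3): 1 ∈ U.
Suppose 6 ∈ P: no assignment then satisfies all the clues, so 6 ∉ P.

6: U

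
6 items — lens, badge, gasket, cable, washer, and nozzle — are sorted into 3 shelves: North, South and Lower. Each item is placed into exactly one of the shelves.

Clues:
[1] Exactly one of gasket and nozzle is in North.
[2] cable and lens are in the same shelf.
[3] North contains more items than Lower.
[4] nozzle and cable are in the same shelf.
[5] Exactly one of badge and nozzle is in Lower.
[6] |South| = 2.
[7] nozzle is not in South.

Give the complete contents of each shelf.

North = {cable, lens, nozzle}; South = {gasket, washer}; Lower = {badge}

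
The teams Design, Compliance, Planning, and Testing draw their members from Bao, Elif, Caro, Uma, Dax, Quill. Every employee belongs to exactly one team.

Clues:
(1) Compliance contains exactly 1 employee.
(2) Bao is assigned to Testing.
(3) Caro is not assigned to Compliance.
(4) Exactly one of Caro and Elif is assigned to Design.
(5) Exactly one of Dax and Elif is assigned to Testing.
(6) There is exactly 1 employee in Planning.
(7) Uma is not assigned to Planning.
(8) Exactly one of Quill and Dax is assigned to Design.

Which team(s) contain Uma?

Uma: Compliance

From (2): Bao ∈ Testing.
From (3): Caro ∉ Compliance.
From (7): Uma ∉ Planning.
Suppose Uma ∈ Design: no assignment then satisfies all the clues, so Uma ∉ Design.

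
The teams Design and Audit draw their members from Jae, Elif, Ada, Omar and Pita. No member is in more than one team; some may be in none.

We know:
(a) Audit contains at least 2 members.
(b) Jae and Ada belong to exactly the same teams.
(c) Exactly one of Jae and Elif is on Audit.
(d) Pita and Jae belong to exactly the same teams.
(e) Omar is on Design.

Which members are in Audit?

Audit = {Ada, Jae, Pita}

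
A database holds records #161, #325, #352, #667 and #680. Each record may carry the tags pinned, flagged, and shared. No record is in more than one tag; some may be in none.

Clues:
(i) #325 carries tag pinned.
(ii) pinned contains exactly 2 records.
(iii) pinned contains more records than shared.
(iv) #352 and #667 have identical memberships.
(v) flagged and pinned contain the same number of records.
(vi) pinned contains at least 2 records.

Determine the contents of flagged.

From (i): #325 ∈ pinned.
Suppose #161 ∈ flagged: no assignment then satisfies all the clues, so #161 ∉ flagged.

flagged = {#352, #667}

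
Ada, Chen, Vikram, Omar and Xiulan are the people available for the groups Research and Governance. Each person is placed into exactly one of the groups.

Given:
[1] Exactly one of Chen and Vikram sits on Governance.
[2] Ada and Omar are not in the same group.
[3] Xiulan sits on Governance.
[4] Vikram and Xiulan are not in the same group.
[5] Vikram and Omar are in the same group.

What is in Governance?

Governance = {Ada, Chen, Xiulan}

From (3): Xiulan ∈ Governance.
(4): Vikram ∉ Governance.
(5): Omar matches Vikram: Omar ∉ Governance.
Only one group left: Vikram ∈ Research.
Only one group left: Omar ∈ Research.
(1) (exactly one): Chen ∈ Governance.
(2): Ada ∉ Research.
Only one group left: Ada ∈ Governance.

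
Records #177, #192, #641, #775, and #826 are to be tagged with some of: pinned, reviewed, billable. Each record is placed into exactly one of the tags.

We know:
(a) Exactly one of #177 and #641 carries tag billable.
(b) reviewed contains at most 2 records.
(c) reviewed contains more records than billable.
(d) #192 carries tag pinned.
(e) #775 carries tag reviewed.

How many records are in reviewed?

From (d): #192 ∈ pinned.
From (e): #775 ∈ reviewed.
Suppose #826 ∈ billable: no assignment then satisfies all the clues, so #826 ∉ billable.

2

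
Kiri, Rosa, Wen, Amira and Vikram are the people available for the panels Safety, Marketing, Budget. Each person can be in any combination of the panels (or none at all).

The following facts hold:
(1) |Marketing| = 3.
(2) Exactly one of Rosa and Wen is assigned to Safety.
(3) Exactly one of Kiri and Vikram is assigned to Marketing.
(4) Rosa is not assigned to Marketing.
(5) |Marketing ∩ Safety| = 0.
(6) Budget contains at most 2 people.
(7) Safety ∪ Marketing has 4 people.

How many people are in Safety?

From (4): Rosa ∉ Marketing.
Suppose Kiri ∈ Safety: no assignment then satisfies all the clues, so Kiri ∉ Safety.

1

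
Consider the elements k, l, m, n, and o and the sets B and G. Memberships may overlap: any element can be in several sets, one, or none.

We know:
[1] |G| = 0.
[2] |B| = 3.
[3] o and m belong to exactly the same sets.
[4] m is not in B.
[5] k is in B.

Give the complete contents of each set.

From (4): m ∉ B.
From (5): k ∈ B.
(1): G already has 0, so the rest are out.
(3): o matches m: o ∉ B.
(2): only 3 candidates remain for B, so all are in.

B = {k, l, n}; G = {}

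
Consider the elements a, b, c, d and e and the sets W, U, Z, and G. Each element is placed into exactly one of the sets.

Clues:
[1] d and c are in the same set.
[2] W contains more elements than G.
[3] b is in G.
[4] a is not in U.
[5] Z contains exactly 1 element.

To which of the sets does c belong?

c: W

From (3): b ∈ G.
From (4): a ∉ U.
Suppose c ∉ W: no assignment then satisfies all the clues, so c ∈ W.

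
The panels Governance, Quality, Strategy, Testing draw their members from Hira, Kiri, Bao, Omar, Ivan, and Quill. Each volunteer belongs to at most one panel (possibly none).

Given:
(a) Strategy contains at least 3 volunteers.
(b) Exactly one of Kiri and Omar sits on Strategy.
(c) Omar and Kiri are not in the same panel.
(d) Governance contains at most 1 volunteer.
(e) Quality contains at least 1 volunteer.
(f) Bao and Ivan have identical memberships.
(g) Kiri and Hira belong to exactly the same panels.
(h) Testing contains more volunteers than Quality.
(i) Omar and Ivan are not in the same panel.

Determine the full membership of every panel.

Governance = {}; Quality = {Omar}; Strategy = {Hira, Kiri, Quill}; Testing = {Bao, Ivan}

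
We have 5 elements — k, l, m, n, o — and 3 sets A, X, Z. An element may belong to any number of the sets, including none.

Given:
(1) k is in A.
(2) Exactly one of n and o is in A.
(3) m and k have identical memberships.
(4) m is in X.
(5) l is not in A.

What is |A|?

3

From (1): k ∈ A.
From (4): m ∈ X.
From (5): l ∉ A.
(3): m matches k: m ∈ A.
(3): k matches m: k ∈ X.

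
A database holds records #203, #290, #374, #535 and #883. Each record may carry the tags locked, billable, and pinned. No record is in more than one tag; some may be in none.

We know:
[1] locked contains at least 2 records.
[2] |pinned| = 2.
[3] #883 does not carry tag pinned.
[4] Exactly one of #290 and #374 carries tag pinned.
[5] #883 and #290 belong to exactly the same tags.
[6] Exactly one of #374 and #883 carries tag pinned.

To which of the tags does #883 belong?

#883: locked

From (3): #883 ∉ pinned.
(5): #290 matches #883: #290 ∉ pinned.
(6) (exactly one): #374 ∈ pinned.
Suppose #883 ∉ locked: no assignment then satisfies all the clues, so #883 ∈ locked.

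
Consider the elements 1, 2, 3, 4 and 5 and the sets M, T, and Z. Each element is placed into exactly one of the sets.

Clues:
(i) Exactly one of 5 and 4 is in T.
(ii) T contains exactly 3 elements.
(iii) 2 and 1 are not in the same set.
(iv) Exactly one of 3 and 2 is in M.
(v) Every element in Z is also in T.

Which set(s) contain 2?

2: M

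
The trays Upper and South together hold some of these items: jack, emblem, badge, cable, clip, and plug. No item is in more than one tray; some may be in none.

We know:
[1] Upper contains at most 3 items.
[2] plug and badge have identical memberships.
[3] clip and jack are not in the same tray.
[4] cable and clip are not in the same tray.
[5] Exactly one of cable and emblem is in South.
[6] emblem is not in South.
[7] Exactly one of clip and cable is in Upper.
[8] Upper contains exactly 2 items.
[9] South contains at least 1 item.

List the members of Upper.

From (6): emblem ∉ South.
(5) (exactly one): cable ∈ South.
(7) (exactly one): clip ∈ Upper.
(3): jack ∉ Upper.
Suppose emblem ∉ Upper: no assignment then satisfies all the clues, so emblem ∈ Upper.

Upper = {clip, emblem}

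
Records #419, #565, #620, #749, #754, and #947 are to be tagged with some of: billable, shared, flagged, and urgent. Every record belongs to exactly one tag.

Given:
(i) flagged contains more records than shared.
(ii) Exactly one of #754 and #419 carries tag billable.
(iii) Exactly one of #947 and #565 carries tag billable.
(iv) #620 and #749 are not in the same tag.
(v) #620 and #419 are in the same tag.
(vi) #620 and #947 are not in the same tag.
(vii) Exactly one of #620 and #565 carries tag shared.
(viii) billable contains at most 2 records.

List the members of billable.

billable = {#754, #947}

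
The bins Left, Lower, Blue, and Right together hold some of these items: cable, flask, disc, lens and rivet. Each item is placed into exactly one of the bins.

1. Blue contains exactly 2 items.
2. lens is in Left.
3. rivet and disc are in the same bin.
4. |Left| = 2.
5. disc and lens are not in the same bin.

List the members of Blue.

Blue = {disc, rivet}

From (2): lens ∈ Left.
(5): disc ∉ Left.
(3): rivet matches disc: rivet ∉ Left.
Suppose cable ∈ Blue: no assignment then satisfies all the clues, so cable ∉ Blue.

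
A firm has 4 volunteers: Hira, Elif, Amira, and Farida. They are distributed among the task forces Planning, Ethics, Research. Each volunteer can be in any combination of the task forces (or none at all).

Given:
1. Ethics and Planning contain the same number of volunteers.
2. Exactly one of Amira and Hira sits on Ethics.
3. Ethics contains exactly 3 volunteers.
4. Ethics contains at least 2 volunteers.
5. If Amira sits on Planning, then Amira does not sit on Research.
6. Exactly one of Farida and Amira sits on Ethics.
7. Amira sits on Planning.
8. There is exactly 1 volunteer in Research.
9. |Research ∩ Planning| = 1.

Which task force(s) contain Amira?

From (7): Amira ∈ Planning.
(5): Amira ∉ Research.
Suppose Amira ∈ Ethics: no assignment then satisfies all the clues, so Amira ∉ Ethics.

Amira: Planning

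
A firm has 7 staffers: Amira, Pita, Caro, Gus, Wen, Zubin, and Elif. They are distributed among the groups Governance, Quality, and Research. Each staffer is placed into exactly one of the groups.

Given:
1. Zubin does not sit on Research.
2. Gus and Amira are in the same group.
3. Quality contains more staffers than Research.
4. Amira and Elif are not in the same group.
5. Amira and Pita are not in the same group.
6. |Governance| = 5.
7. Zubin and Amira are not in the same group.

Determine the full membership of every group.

From (1): Zubin ∉ Research.
Suppose Amira ∈ Governance: no assignment then satisfies all the clues, so Amira ∉ Governance.

Governance = {Caro, Elif, Pita, Wen, Zubin}; Quality = {Amira, Gus}; Research = {}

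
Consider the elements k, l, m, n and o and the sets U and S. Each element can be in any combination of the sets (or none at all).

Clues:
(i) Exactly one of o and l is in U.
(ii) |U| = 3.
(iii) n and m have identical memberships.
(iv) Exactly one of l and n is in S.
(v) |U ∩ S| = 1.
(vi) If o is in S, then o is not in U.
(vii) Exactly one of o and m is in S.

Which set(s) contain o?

o: S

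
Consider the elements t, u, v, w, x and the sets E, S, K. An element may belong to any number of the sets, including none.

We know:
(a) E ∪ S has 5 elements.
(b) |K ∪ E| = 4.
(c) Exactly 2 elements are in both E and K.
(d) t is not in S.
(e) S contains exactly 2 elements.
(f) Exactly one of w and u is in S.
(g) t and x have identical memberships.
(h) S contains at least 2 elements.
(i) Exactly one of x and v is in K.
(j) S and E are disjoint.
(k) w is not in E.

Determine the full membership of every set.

E = {t, u, x}; S = {v, w}; K = {t, w, x}

From (d): t ∉ S.
From (k): w ∉ E.
(g): x matches t: x ∉ S.
Suppose t ∉ E: no assignment then satisfies all the clues, so t ∈ E.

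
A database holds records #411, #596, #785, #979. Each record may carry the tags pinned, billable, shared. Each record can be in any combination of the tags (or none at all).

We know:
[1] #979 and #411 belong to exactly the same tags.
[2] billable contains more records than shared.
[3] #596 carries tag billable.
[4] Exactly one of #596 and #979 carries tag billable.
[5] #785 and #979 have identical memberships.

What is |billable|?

1

From (3): #596 ∈ billable.
(4) (exactly one): #979 ∉ billable.
(5): #785 matches #979: #785 ∉ billable.
(1): #411 matches #979: #411 ∉ billable.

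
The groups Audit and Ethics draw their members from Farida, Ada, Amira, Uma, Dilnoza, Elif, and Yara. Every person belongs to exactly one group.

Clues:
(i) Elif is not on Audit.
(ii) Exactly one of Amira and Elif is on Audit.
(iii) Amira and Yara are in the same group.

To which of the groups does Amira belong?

From (i): Elif ∉ Audit.
(ii) (exactly one): Amira ∈ Audit.
(iii): Yara matches Amira: Yara ∈ Audit.
Only one group left: Elif ∈ Ethics.

Amira: Audit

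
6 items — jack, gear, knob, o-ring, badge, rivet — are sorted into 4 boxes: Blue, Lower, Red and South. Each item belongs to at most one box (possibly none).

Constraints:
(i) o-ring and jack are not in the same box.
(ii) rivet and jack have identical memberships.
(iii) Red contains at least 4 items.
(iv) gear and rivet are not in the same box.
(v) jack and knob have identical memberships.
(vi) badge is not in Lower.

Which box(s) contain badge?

From (vi): badge ∉ Lower.
Suppose badge ∈ Blue: no assignment then satisfies all the clues, so badge ∉ Blue.

badge: Red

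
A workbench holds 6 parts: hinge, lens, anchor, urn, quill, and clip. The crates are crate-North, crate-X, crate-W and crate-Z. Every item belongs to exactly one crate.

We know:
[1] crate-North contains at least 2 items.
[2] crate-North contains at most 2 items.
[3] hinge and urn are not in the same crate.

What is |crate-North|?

2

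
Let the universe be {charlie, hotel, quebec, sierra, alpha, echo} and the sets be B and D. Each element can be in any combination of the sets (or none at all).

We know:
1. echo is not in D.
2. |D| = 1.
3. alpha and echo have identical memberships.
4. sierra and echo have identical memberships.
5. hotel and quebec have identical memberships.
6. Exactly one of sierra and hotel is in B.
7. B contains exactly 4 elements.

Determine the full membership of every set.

B = {alpha, charlie, echo, sierra}; D = {charlie}

From (1): echo ∉ D.
(3): alpha matches echo: alpha ∉ D.
(4): sierra matches echo: sierra ∉ D.
Suppose charlie ∉ B: no assignment then satisfies all the clues, so charlie ∈ B.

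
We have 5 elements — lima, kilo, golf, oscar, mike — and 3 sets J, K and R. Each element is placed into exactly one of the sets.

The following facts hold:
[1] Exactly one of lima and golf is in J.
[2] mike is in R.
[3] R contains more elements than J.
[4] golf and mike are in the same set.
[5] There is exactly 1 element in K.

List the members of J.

From (2): mike ∈ R.
(4): golf matches mike: golf ∉ J.
(4): golf matches mike: golf ∉ K.
(4): golf matches mike: golf ∈ R.
(1) (exactly one): lima ∈ J.
Suppose kilo ∈ J: no assignment then satisfies all the clues, so kilo ∉ J.

J = {lima}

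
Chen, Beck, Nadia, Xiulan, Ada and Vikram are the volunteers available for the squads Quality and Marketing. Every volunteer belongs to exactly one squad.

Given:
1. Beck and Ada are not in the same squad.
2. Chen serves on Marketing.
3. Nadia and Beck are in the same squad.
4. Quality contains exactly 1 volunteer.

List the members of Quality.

Quality = {Ada}

From (2): Chen ∈ Marketing.
Suppose Beck ∈ Quality: no assignment then satisfies all the clues, so Beck ∉ Quality.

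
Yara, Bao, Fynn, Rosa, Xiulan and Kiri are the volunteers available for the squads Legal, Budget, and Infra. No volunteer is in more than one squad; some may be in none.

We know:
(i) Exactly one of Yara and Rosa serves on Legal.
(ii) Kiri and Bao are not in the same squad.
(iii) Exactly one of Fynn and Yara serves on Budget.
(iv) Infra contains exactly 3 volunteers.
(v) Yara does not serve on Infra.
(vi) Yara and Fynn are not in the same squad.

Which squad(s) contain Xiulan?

Xiulan: Infra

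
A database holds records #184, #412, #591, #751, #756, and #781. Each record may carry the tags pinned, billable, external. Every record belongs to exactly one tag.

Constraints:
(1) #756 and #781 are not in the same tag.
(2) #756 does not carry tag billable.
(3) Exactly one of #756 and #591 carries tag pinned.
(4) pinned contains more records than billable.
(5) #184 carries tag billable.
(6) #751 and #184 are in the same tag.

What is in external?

external = {#756}

From (2): #756 ∉ billable.
From (5): #184 ∈ billable.
(6): #751 matches #184: #751 ∉ pinned.
(6): #751 matches #184: #751 ∈ billable.
Suppose #412 ∈ external: no assignment then satisfies all the clues, so #412 ∉ external.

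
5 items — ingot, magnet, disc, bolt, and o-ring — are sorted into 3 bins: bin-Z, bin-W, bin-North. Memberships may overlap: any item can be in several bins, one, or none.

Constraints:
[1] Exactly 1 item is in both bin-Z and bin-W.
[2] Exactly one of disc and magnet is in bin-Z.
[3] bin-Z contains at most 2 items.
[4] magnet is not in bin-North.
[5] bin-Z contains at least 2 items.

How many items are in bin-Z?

2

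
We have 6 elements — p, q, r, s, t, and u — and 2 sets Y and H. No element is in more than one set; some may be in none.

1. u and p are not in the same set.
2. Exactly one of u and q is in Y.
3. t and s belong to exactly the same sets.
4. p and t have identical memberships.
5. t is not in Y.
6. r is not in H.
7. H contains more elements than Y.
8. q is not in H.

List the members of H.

H = {p, s, t}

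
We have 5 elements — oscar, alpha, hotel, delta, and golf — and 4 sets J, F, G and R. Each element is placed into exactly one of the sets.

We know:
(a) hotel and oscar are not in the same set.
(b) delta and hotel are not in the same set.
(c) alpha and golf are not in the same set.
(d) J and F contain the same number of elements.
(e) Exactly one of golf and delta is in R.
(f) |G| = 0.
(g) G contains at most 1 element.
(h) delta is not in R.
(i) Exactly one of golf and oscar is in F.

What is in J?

J = {alpha, hotel}

From (h): delta ∉ R.
(e) (exactly one): golf ∈ R.
(f): G already has 0, so the rest are out.
(i) (exactly one): oscar ∈ F.
(a): hotel ∉ F.
(c): alpha ∉ R.
Suppose alpha ∉ J: no assignment then satisfies all the clues, so alpha ∈ J.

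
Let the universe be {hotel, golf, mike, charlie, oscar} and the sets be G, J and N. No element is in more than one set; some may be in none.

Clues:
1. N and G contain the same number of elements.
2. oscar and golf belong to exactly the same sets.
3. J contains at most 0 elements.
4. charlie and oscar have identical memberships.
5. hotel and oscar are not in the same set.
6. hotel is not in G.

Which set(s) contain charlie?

charlie: none

From (6): hotel ∉ G.
(3): J already has 0, so the rest are out.
Suppose charlie ∈ G: no assignment then satisfies all the clues, so charlie ∉ G.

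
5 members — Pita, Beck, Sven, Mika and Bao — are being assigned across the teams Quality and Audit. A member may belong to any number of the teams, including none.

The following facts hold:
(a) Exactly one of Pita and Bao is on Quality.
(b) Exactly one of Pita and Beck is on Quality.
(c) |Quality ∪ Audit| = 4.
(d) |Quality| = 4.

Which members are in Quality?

Quality = {Bao, Beck, Mika, Sven}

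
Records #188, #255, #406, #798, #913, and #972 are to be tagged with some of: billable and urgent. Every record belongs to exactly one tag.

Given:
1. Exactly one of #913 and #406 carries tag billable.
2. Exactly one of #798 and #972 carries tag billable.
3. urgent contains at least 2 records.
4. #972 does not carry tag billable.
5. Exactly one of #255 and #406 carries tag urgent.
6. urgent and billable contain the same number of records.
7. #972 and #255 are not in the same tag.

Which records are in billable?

billable = {#255, #798, #913}

From (4): #972 ∉ billable.
(2) (exactly one): #798 ∈ billable.
Only one tag left: #972 ∈ urgent.
(7): #255 ∉ urgent.
Only one tag left: #255 ∈ billable.
(5) (exactly one): #406 ∈ urgent.
(1) (exactly one): #913 ∈ billable.
Suppose #188 ∈ billable: no assignment then satisfies all the clues, so #188 ∉ billable.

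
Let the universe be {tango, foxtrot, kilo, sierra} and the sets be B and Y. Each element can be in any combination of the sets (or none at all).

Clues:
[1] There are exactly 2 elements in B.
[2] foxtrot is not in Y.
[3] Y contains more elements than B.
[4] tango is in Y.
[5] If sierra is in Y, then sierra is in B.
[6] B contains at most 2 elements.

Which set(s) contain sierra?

sierra: B, Y

From (2): foxtrot ∉ Y.
From (4): tango ∈ Y.
Suppose sierra ∉ B: no assignment then satisfies all the clues, so sierra ∈ B.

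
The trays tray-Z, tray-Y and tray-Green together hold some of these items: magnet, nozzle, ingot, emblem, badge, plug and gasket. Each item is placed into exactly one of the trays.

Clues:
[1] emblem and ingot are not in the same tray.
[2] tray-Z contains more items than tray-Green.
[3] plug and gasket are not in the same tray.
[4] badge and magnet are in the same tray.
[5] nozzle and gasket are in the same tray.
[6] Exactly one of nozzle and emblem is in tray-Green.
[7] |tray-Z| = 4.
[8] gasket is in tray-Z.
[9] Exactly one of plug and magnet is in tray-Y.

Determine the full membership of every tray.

tray-Z = {badge, gasket, magnet, nozzle}; tray-Y = {ingot, plug}; tray-Green = {emblem}

From (8): gasket ∈ tray-Z.
(3): plug ∉ tray-Z.
(5): nozzle matches gasket: nozzle ∈ tray-Z.
(6) (exactly one): emblem ∈ tray-Green.
(1): ingot ∉ tray-Green.
Suppose magnet ∉ tray-Z: no assignment then satisfies all the clues, so magnet ∈ tray-Z.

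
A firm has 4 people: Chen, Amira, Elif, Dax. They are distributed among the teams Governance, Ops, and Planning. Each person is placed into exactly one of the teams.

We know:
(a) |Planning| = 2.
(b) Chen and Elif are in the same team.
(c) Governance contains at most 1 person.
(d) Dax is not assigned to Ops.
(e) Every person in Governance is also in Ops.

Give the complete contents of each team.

Governance = {}; Ops = {Chen, Elif}; Planning = {Amira, Dax}

From (d): Dax ∉ Ops.
(e) contrapositive: Dax ∉ Governance.
Only one team left: Dax ∈ Planning.
Suppose Chen ∈ Governance: no assignment then satisfies all the clues, so Chen ∉ Governance.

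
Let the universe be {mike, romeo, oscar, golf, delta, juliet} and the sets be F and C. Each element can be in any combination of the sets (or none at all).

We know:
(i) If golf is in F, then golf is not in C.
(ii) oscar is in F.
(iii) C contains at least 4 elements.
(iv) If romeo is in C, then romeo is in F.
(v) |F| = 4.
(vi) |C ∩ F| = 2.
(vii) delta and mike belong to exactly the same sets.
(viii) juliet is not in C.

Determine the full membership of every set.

F = {golf, juliet, oscar, romeo}; C = {delta, mike, oscar, romeo}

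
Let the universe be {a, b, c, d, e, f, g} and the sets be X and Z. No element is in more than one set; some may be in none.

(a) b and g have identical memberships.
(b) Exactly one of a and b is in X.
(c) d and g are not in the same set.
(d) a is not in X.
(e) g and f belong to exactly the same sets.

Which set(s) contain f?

From (d): a ∉ X.
(b) (exactly one): b ∈ X.
(a): g matches b: g ∈ X.
(c): d ∉ X.
(e): f matches g: f ∈ X.

f: X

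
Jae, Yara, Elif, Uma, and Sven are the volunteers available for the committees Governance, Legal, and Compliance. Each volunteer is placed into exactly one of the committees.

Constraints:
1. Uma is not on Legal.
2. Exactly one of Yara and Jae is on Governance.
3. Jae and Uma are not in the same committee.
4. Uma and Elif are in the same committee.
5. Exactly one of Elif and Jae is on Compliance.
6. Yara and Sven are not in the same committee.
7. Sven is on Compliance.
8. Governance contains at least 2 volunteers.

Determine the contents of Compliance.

Compliance = {Jae, Sven}

From (1): Uma ∉ Legal.
From (7): Sven ∈ Compliance.
(4): Elif matches Uma: Elif ∉ Legal.
(6): Yara ∉ Compliance.
Suppose Jae ∉ Compliance: no assignment then satisfies all the clues, so Jae ∈ Compliance.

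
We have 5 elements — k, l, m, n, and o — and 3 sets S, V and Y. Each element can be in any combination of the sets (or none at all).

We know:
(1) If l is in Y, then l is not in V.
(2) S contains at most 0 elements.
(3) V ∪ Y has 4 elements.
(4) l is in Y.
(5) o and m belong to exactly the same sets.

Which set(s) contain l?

l: Y

From (4): l ∈ Y.
(1): l ∉ V.
(2): S already has 0, so the rest are out.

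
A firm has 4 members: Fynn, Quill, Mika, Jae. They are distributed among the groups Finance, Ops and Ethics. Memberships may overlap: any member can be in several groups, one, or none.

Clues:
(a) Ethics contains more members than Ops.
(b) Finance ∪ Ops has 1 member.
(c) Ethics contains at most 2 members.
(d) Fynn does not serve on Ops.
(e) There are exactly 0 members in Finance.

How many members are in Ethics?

2

From (d): Fynn ∉ Ops.
(e): Finance already has 0, so the rest are out.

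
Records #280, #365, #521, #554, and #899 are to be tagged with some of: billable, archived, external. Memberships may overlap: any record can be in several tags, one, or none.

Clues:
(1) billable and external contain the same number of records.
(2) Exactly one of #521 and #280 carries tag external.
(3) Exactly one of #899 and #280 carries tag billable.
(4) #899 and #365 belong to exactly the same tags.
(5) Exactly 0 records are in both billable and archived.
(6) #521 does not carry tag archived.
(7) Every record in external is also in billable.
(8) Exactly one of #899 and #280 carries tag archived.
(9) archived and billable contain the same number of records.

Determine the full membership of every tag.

billable = {#280, #554}; archived = {#365, #899}; external = {#280, #554}

From (6): #521 ∉ archived.
Suppose #280 ∉ billable: no assignment then satisfies all the clues, so #280 ∈ billable.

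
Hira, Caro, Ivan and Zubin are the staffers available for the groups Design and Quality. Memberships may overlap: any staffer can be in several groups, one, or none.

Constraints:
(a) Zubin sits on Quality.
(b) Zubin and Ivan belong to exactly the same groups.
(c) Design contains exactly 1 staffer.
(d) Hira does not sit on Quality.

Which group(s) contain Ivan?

Ivan: Quality

From (a): Zubin ∈ Quality.
From (d): Hira ∉ Quality.
(b): Ivan matches Zubin: Ivan ∈ Quality.
Suppose Ivan ∈ Design: no assignment then satisfies all the clues, so Ivan ∉ Design.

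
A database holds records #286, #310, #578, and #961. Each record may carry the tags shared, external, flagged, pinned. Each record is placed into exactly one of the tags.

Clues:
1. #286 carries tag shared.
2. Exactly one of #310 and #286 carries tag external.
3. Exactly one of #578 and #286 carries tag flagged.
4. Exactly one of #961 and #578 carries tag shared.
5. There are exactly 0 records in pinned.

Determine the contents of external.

external = {#310}

From (1): #286 ∈ shared.
(2) (exactly one): #310 ∈ external.
(3) (exactly one): #578 ∈ flagged.
(4) (exactly one): #961 ∈ shared.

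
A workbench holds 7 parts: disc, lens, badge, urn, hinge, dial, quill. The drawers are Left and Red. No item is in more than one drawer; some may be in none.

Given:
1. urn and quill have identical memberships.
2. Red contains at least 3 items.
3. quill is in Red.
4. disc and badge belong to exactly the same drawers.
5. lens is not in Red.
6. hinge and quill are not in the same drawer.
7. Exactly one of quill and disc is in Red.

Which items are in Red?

Red = {dial, quill, urn}

From (3): quill ∈ Red.
From (5): lens ∉ Red.
(1): urn matches quill: urn ∉ Left.
(1): urn matches quill: urn ∈ Red.
(6): hinge ∉ Red.
(7) (exactly one): disc ∉ Red.
(4): badge matches disc: badge ∉ Red.
(2): only 3 candidates remain for Red, so all are in.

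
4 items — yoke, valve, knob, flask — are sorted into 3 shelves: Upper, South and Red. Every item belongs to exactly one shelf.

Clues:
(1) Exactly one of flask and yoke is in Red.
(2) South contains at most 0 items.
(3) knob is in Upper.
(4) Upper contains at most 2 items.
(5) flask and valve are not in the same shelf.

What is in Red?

Red = {valve, yoke}

From (3): knob ∈ Upper.
(2): South already has 0, so the rest are out.
Suppose yoke ∉ Red: no assignment then satisfies all the clues, so yoke ∈ Red.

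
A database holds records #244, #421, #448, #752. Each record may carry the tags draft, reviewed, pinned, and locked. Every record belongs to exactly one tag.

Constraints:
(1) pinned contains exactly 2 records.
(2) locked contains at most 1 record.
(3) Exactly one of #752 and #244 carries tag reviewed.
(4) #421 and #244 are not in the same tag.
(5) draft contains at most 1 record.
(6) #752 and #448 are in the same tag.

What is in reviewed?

reviewed = {#244}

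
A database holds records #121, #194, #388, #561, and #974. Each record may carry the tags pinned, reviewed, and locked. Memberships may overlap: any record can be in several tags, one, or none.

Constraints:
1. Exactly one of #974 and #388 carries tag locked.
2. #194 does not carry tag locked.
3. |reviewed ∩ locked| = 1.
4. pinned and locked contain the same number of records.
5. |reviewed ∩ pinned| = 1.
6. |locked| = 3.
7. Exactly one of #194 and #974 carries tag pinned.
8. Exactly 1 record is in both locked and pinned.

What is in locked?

locked = {#121, #561, #974}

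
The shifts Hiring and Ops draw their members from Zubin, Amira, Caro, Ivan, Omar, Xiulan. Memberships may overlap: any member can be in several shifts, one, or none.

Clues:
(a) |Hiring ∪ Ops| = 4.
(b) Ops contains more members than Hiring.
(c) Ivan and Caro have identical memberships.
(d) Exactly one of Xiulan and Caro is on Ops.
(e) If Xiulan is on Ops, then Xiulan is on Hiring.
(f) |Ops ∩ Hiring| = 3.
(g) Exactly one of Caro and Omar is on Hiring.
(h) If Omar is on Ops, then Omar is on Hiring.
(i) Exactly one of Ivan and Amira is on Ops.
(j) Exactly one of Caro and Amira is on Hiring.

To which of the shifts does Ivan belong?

Ivan: none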